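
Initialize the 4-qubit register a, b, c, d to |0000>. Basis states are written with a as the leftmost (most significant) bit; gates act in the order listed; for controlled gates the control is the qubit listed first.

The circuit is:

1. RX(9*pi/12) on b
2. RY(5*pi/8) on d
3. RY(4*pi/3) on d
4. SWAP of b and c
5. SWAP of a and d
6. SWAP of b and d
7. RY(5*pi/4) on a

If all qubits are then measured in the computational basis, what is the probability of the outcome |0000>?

A full measurement returns |0000> with probability -3*sqrt(2)*sin(5*pi/16)**2/16 - sqrt(6)*sin(5*pi/16)*cos(5*pi/16)/8 - sqrt(1/2 - sqrt(2)/4)*sqrt(sqrt(2)/4 + 1/2)*sin(5*pi/16)*cos(5*pi/16)/2 - sqrt(6)*sqrt(1/2 - sqrt(2)/4)*sqrt(sqrt(2)/4 + 1/2)*sin(5*pi/16)**2/8 - sqrt(3)*sqrt(1/2 - sqrt(2)/4)*sqrt(sqrt(2)/4 + 1/2)*cos(5*pi/16)**2/4 - sqrt(2)*cos(5*pi/16)**2/16 + sqrt(6)*sqrt(1/2 - sqrt(2)/4)*sqrt(sqrt(2)/4 + 1/2)*cos(5*pi/16)**2/8 + sqrt(2)*sqrt(1/2 - sqrt(2)/4)*sqrt(sqrt(2)/4 + 1/2)*sin(5*pi/16)*cos(5*pi/16)/4 + 3*cos(5*pi/16)**2/16 + sqrt(3)*sin(5*pi/16)*cos(5*pi/16)/8 + sqrt(3)*sqrt(1/2 - sqrt(2)/4)*sqrt(sqrt(2)/4 + 1/2)*sin(5*pi/16)**2/4 + 5*sin(5*pi/16)**2/16.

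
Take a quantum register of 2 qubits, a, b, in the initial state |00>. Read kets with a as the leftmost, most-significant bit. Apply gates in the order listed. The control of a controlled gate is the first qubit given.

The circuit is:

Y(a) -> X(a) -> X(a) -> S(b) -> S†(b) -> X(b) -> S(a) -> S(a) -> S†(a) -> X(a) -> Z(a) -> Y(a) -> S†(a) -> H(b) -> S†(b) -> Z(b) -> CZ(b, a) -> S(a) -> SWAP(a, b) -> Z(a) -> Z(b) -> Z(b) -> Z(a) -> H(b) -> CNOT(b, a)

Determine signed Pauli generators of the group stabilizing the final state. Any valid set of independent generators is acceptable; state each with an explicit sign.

The final state is stabilized by the group generated by +YZ, -ZY; other independent generating sets are equally valid. Key observation: the block from step 20 through step 23 cancels to the identity and can be dropped.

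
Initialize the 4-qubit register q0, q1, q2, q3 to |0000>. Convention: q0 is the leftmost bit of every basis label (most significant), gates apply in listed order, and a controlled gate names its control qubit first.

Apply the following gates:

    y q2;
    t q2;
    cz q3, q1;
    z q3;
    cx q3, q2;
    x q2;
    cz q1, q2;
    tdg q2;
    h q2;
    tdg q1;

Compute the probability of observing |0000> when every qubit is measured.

The probability of measuring |0000> is 1/2.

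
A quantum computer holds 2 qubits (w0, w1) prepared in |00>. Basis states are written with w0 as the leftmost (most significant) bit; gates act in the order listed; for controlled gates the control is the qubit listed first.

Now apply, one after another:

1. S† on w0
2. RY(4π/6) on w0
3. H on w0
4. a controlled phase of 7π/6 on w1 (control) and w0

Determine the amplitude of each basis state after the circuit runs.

After the circuit, the state carries amplitude sqrt(2)/4 + sqrt(6)/4 on |00>, 0 on |01>, -sqrt(6)/4 + sqrt(2)/4 on |10>, 0 on |11>.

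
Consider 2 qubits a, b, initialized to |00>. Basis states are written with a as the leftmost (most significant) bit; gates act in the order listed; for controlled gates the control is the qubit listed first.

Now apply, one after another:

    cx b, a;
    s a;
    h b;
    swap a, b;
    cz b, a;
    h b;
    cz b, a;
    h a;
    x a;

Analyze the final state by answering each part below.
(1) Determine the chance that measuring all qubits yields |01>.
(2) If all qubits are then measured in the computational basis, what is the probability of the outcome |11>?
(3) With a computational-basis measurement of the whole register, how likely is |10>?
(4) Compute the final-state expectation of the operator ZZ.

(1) A full measurement returns |01> with probability 1/2.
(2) Outcome |11> occurs with probability 0.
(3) Outcome |10> occurs with probability 1/2.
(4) The observable ZZ averages to -1.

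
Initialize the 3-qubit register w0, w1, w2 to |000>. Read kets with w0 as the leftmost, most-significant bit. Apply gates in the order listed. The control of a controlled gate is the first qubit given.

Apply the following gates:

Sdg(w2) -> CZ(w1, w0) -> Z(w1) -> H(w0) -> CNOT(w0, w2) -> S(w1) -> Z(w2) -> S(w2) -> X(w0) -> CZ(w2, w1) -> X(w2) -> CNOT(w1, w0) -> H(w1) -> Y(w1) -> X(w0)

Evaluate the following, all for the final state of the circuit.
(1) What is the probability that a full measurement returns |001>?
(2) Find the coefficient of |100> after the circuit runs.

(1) The probability of measuring |001> is 1/4.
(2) The final state's coefficient on |100> equals -1/2.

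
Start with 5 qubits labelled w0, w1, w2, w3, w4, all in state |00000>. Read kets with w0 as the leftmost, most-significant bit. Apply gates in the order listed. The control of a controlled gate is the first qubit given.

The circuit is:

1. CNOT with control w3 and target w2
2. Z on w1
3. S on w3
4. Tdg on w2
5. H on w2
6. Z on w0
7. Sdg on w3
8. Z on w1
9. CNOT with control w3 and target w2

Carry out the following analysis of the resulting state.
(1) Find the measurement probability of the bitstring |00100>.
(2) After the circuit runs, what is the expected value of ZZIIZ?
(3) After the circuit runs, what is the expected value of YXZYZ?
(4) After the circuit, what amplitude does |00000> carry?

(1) The probability of measuring |00100> is 1/2.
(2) The expectation value of ZZIIZ is 1.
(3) In the final state, YXZYZ has expectation 0.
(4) The final state's coefficient on |00000> equals sqrt(2)/2.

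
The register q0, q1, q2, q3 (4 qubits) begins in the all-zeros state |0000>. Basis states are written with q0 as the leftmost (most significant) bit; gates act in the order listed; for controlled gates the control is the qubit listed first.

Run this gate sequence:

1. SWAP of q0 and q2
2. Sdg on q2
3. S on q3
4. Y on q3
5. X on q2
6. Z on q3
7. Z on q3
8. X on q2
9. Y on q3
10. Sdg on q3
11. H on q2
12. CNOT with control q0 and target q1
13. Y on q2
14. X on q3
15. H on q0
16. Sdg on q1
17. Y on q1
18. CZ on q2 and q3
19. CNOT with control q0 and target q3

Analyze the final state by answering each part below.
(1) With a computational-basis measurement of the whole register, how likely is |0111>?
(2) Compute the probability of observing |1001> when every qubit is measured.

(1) A full measurement returns |0111> with probability 1/4. Key observation: steps 3-10 multiply out to the identity, so the circuit reduces to the remaining gates.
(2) The probability of measuring |1001> is 0.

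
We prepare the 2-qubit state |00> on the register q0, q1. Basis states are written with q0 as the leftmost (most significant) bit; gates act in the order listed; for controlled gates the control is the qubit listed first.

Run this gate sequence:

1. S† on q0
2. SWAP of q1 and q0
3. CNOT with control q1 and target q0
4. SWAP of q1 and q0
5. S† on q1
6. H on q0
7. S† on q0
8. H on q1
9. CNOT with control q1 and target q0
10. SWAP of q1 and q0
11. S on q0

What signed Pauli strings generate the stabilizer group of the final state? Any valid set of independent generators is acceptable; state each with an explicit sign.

One valid set of independent stabilizer generators is +XZ, -ZY (any independent generating set of the same group is equally correct).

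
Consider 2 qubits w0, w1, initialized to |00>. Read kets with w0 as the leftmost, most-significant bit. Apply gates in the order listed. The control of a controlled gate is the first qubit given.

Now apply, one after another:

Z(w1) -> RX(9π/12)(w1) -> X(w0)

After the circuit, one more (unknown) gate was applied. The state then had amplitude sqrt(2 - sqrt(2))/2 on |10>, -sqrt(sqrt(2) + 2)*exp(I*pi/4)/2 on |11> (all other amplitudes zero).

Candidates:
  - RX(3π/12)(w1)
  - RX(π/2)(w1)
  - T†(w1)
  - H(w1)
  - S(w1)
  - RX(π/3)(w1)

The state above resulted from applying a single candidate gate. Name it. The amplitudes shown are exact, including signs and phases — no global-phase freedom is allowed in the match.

The applied gate was T†(w1).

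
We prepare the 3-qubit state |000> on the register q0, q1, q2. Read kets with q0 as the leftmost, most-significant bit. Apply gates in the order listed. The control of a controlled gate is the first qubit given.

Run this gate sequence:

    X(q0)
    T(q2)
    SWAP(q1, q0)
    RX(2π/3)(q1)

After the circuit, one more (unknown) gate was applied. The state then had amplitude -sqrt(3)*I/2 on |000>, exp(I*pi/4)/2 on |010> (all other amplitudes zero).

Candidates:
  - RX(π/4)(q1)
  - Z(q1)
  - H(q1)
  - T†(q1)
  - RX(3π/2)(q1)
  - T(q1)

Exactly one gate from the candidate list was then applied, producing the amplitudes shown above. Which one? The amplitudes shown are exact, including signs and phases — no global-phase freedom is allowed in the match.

The unique candidate consistent with the amplitudes is T(q1).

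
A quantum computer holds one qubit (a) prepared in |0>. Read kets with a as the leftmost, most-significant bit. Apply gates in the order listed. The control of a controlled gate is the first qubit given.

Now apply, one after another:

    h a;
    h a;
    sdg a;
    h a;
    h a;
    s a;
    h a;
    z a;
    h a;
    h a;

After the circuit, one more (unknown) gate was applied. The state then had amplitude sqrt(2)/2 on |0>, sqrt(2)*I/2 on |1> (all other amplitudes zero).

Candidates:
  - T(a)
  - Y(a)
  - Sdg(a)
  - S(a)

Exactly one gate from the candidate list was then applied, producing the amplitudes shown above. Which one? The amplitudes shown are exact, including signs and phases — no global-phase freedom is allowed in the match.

The applied gate was Sdg(a). Key observation: gates 2-7 undo each other exactly, leaving only the rest of the circuit to track.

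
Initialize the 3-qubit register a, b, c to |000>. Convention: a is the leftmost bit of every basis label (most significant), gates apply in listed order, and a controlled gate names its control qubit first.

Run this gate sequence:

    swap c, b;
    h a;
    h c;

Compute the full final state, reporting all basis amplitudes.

The final amplitudes are 1/2 on |000>, 1/2 on |001>, 0 on |010>, 0 on |011>, 1/2 on |100>, 1/2 on |101>, 0 on |110>, 0 on |111>.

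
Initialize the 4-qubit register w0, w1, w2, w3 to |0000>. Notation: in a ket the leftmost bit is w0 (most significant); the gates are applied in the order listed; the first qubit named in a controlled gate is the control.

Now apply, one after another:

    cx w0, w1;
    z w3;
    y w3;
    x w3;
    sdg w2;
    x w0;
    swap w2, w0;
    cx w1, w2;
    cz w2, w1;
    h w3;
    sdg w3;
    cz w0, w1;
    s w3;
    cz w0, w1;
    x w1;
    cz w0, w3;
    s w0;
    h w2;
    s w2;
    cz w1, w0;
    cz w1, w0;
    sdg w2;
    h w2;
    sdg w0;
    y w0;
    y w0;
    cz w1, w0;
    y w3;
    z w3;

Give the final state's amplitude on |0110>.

The final state's coefficient on |0110> equals sqrt(2)/2. Key observation: the block from step 17 through step 24 cancels to the identity and can be dropped.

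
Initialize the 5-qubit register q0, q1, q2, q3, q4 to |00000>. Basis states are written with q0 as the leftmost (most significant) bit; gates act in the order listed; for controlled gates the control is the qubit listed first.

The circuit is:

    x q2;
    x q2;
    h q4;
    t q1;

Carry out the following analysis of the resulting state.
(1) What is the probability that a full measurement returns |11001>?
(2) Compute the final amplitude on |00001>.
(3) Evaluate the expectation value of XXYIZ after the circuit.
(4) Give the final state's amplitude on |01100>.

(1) Outcome |11001> occurs with probability 0. Key observation: gates 1-2 undo each other exactly, leaving only the rest of the circuit to track.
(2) |00001> carries amplitude sqrt(2)/2 in the final state.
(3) In the final state, XXYIZ has expectation 0.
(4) The amplitude on |01100> is 0.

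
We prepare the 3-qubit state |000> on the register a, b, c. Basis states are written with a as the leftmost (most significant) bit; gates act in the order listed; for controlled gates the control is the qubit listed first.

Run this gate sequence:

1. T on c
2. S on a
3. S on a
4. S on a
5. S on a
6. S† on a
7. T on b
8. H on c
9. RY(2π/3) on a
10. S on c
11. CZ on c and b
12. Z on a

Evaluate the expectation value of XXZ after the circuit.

The expectation value of XXZ is 0.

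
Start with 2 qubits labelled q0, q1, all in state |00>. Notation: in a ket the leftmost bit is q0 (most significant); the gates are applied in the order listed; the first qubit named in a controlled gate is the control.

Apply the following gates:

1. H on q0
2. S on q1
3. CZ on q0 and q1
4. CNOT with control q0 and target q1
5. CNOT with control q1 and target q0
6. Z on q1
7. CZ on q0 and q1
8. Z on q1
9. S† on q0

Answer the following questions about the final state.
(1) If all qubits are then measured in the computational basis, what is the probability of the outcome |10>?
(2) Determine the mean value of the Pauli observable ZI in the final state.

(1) Outcome |10> occurs with probability 0.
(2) The expectation value of ZI is 1.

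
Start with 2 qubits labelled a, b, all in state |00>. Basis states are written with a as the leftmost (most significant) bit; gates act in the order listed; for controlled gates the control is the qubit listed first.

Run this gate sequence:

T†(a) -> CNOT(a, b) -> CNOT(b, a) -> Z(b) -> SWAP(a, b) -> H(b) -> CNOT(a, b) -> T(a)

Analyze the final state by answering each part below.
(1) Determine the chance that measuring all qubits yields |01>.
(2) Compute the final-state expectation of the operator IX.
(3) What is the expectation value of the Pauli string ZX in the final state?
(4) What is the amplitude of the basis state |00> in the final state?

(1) Outcome |01> occurs with probability 1/2.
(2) In the final state, IX has expectation 1.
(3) The expectation value of ZX is 1.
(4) The amplitude on |00> is sqrt(2)/2.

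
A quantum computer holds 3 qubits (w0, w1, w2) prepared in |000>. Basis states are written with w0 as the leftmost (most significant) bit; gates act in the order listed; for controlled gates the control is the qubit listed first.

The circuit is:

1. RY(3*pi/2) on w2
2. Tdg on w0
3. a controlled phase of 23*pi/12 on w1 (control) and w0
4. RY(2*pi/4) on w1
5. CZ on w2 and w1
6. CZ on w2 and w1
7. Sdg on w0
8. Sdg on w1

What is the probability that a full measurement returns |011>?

A full measurement returns |011> with probability 1/4. Key observation: the block from step 5 through step 6 cancels to the identity and can be dropped.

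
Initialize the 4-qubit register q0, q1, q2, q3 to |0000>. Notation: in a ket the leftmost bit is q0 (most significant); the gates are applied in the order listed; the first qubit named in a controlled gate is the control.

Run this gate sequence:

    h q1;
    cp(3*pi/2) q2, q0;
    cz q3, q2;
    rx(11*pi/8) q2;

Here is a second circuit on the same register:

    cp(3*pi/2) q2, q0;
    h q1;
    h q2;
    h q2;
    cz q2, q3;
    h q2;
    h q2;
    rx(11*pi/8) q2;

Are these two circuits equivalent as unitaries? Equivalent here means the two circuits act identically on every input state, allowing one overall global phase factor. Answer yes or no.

Yes, they are equivalent — the unitaries differ by at most a global phase.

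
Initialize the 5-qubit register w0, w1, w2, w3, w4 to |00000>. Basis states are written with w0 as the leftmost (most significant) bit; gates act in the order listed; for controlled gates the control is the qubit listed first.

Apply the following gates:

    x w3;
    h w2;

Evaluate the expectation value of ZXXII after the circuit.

The observable ZXXII averages to 0.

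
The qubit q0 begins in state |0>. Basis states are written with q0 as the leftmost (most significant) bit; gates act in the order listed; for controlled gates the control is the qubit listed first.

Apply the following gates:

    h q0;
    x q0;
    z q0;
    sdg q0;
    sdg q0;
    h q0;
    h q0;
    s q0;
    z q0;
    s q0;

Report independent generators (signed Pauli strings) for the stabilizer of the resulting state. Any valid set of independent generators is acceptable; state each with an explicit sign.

One valid set of independent stabilizer generators is +X (any independent generating set of the same group is equally correct).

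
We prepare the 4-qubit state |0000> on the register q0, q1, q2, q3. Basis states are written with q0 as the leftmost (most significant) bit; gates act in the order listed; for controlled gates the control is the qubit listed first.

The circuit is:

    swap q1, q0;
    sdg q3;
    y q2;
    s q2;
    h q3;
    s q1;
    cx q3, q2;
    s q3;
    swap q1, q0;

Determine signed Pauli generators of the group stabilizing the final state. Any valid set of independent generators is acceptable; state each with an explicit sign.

The stabilizer group can be generated by +IIXY, +ZIII, +IZII, -IIZZ, among other valid generating sets.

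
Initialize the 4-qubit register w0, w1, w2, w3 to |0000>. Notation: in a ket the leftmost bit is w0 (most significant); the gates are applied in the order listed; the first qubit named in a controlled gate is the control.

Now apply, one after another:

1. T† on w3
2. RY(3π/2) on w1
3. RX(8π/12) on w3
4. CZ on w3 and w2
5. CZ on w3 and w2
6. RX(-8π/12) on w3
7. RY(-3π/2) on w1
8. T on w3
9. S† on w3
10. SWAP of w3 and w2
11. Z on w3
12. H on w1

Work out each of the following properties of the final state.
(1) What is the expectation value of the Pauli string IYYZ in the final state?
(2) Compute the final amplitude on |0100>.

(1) The expectation value of IYYZ is 0. Key observation: gates 1-8 undo each other exactly, leaving only the rest of the circuit to track.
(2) The final state's coefficient on |0100> equals sqrt(2)/2.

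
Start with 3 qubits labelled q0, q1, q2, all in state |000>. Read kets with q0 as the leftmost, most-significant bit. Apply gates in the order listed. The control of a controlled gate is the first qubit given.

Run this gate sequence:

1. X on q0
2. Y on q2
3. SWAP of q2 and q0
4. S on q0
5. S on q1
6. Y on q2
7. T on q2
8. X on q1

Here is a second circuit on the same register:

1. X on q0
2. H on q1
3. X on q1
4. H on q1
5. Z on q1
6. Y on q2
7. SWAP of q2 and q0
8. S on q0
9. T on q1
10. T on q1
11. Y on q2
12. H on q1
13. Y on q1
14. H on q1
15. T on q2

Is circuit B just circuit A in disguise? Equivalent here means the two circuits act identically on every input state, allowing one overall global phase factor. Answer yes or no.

No — the two circuits implement different unitaries, even allowing a global phase.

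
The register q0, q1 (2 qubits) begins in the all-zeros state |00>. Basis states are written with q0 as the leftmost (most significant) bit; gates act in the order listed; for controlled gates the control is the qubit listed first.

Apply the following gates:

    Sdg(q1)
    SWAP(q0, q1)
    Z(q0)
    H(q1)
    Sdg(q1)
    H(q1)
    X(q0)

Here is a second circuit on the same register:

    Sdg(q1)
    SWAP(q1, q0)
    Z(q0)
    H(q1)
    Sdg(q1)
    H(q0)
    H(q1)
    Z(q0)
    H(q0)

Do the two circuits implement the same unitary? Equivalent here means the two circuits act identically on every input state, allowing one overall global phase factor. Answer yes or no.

Yes, they are equivalent — the unitaries differ by at most a global phase.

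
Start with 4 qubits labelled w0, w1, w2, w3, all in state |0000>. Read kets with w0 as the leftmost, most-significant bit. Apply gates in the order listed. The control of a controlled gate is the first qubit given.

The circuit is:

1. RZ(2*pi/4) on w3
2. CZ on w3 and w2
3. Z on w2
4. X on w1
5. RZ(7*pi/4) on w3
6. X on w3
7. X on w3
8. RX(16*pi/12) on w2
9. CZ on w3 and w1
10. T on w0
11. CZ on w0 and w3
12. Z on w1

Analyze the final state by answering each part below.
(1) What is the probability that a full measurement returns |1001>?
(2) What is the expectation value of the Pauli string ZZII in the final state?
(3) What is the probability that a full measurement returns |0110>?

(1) The probability of measuring |1001> is 0.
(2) In the final state, ZZII has expectation -1.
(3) A full measurement returns |0110> with probability 3/4.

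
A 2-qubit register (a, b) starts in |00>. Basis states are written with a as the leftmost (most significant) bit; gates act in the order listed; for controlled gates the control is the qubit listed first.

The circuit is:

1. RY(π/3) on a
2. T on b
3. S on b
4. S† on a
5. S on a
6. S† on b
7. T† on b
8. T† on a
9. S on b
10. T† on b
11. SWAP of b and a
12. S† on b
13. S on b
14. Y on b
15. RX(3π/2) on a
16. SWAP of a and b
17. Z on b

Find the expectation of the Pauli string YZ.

In the final state, YZ has expectation 0.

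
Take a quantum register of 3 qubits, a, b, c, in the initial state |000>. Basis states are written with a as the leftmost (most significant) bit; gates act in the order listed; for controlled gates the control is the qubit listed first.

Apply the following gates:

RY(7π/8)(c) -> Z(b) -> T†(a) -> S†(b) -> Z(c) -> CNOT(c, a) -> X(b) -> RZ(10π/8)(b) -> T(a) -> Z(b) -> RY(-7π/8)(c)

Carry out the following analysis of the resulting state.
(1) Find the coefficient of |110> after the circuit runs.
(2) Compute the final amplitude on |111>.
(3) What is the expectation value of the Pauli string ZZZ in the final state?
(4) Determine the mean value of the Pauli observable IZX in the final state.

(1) |110> carries amplitude (sqrt(sqrt(2) + 2) + 2)*exp(7*I*pi/8)/4 in the final state.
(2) The final state's coefficient on |111> equals sqrt(2 - sqrt(2))*exp(7*I*pi/8)/4.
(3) The observable ZZZ averages to sqrt(sqrt(2) + 2)/2.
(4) In the final state, IZX has expectation -sqrt(2)/4.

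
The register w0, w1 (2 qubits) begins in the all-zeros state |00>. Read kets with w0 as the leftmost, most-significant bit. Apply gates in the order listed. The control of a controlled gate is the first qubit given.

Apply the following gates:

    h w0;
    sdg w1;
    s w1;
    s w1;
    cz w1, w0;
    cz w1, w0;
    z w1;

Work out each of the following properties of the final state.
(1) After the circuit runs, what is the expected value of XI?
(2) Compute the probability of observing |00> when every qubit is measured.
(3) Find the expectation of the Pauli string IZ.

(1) The expectation value of XI is 1. Key observation: steps 5-6 multiply out to the identity, so the circuit reduces to the remaining gates.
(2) A full measurement returns |00> with probability 1/2.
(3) In the final state, IZ has expectation 1.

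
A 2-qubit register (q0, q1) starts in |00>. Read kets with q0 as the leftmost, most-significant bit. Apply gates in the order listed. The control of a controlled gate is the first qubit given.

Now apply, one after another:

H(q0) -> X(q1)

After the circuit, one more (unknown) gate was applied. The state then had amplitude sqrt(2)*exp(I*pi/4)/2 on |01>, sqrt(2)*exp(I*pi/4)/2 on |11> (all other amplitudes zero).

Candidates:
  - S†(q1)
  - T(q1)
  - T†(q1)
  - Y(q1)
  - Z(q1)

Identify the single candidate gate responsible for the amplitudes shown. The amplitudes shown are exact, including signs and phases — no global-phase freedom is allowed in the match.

It was T(q1) that produced the state shown.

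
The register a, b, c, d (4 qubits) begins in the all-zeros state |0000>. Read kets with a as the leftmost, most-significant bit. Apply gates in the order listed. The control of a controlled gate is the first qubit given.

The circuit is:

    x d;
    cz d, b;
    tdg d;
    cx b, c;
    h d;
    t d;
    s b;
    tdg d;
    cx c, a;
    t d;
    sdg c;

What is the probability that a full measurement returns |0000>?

Outcome |0000> occurs with probability 1/2.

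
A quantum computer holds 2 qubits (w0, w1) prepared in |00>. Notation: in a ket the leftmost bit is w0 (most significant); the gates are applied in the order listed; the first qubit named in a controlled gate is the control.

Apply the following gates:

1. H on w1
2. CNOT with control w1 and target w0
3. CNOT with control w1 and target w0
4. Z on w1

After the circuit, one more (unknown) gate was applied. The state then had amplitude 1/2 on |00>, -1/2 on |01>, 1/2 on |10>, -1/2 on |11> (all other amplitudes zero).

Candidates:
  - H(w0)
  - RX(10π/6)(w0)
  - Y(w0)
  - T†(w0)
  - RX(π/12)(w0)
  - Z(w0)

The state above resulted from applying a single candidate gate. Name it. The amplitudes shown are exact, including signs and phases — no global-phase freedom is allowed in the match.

The applied gate was H(w0). Key observation: steps 2-3 multiply out to the identity, so the circuit reduces to the remaining gates.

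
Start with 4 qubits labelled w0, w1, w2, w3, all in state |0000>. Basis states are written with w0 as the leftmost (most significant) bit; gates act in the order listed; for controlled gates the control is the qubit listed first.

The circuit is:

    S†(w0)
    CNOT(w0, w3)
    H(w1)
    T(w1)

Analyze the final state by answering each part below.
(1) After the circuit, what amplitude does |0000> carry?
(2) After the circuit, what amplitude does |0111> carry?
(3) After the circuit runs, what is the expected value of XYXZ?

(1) |0000> carries amplitude sqrt(2)/2 in the final state.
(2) The final state's coefficient on |0111> equals 0.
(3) In the final state, XYXZ has expectation 0.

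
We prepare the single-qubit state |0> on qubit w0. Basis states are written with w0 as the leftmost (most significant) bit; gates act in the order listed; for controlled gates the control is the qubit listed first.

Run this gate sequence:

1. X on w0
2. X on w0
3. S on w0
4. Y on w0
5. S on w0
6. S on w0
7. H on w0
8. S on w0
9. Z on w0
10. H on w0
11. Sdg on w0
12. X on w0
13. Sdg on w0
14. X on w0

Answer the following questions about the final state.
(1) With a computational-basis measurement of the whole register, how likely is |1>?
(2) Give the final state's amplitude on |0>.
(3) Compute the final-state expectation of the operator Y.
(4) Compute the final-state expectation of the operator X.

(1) A full measurement returns |1> with probability 1/2.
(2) The amplitude on |0> is -1/2 - I/2.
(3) The observable Y averages to -1.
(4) The observable X averages to 0.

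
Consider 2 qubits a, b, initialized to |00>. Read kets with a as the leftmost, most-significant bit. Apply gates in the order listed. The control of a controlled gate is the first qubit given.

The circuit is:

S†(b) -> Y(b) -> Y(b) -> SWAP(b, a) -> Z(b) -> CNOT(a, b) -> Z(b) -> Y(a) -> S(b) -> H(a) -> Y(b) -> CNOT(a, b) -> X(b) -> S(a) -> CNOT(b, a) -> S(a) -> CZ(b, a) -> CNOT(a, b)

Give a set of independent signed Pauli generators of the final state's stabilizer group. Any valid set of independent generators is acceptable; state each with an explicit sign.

The final state is stabilized by the group generated by -IY, +ZI; other independent generating sets are equally valid.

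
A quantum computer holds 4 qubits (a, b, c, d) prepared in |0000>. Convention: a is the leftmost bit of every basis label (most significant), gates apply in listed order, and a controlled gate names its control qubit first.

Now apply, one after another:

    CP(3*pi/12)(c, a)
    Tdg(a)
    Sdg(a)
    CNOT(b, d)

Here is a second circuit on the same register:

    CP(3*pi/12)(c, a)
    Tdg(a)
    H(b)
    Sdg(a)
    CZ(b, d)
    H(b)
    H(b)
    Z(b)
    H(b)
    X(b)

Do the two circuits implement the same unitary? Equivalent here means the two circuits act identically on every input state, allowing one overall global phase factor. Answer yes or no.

No: there is an input state on which the two circuits produce genuinely different outputs (not merely differing by a phase).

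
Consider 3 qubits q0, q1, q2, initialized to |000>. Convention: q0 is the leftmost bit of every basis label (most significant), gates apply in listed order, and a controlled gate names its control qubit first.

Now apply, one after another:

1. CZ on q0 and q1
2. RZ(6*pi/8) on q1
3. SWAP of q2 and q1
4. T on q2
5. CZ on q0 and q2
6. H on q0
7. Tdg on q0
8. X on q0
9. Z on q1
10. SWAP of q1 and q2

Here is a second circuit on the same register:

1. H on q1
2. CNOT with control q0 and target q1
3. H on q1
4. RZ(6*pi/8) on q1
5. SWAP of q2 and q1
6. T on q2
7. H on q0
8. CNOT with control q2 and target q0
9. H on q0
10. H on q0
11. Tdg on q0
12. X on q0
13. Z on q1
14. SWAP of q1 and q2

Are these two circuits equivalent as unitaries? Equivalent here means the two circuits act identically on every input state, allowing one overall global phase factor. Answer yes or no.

Yes: on every input state the two circuits agree up to one overall phase factor.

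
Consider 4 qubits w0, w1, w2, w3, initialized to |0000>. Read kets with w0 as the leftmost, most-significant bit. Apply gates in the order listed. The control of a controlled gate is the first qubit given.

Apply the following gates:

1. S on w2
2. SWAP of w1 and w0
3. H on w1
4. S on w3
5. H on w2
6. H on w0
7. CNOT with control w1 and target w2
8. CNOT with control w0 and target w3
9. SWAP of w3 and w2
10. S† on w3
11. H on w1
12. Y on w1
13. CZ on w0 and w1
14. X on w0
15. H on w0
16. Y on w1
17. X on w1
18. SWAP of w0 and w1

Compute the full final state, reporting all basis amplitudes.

The final amplitudes are 0 on |0000>, 0 on |0001>, 0 on |0010>, 0 on |0011>, 0 on |0100>, 0 on |0101>, 0 on |0110>, 0 on |0111>, sqrt(2)/4 on |1000>, -sqrt(2)*I/4 on |1001>, -sqrt(2)/4 on |1010>, sqrt(2)*I/4 on |1011>, -sqrt(2)/4 on |1100>, sqrt(2)*I/4 on |1101>, -sqrt(2)/4 on |1110>, sqrt(2)*I/4 on |1111>.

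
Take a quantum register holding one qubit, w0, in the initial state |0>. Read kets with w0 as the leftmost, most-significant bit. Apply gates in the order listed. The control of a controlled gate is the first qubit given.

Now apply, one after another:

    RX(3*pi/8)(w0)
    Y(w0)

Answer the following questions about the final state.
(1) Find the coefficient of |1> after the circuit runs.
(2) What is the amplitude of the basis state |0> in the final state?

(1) |1> carries amplitude I*cos(3*pi/16) in the final state.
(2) |0> carries amplitude -sin(3*pi/16) in the final state.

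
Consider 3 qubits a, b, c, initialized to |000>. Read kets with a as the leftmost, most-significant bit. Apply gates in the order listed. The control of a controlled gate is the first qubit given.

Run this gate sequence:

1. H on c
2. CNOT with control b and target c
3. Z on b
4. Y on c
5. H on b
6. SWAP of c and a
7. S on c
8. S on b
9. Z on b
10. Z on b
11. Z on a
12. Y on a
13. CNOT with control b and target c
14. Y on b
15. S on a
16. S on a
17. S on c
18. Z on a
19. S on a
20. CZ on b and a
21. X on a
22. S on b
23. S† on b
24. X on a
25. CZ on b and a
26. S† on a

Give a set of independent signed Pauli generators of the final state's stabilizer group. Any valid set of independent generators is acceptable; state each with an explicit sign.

The stabilizer group can be generated by -XII, +IXX, -IZZ, among other valid generating sets. Key observation: the block from step 20 through step 25 cancels to the identity and can be dropped.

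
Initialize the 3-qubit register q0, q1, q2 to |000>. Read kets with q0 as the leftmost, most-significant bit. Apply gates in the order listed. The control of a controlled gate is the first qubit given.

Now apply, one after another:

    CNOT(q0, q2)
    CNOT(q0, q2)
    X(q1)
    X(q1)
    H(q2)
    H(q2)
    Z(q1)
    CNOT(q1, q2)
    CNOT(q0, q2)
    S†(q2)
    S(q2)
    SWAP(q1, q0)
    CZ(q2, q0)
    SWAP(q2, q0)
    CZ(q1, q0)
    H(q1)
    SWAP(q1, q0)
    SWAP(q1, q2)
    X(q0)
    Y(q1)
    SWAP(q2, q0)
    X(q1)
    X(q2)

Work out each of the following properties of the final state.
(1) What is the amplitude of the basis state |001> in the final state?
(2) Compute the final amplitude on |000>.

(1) |001> carries amplitude sqrt(2)*I/2 in the final state.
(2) The final state's coefficient on |000> equals sqrt(2)*I/2.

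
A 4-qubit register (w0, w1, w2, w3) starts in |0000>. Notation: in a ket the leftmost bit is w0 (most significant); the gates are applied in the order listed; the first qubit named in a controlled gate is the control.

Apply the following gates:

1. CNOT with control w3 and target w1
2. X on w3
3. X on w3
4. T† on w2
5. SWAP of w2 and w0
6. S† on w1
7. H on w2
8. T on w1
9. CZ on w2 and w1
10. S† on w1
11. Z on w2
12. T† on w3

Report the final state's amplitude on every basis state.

After the circuit, the state carries amplitude sqrt(2)/2 on |0000>, -sqrt(2)/2 on |0010>, and 0 on every other basis state. Key observation: the block from step 2 through step 3 cancels to the identity and can be dropped.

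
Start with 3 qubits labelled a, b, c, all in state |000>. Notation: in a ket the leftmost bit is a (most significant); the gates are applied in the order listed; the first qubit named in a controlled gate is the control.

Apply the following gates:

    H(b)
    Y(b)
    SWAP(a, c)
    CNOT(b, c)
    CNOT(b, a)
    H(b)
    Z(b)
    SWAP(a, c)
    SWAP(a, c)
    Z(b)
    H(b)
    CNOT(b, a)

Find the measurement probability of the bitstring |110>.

Outcome |110> occurs with probability 0.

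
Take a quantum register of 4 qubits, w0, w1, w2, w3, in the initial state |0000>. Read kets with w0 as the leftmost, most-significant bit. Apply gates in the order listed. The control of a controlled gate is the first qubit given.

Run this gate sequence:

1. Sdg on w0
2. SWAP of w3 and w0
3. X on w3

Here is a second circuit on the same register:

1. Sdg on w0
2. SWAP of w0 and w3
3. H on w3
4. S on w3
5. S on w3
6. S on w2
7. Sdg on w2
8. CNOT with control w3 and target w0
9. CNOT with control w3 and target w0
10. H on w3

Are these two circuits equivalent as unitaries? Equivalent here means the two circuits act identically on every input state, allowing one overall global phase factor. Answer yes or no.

Yes, they are equivalent — the unitaries differ by at most a global phase.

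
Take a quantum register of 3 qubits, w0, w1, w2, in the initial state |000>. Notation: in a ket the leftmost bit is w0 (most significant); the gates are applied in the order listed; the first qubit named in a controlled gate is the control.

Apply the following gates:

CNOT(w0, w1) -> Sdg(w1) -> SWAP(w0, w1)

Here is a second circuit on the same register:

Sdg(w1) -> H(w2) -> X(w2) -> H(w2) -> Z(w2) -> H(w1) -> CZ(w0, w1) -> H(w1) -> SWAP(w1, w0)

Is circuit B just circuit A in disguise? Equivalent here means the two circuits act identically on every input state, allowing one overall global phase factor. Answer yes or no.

No: there is an input state on which the two circuits produce genuinely different outputs (not merely differing by a phase).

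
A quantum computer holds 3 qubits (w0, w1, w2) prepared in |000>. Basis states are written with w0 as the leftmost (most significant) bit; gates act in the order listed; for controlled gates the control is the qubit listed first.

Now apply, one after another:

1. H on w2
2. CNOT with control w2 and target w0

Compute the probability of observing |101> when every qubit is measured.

A full measurement returns |101> with probability 1/2.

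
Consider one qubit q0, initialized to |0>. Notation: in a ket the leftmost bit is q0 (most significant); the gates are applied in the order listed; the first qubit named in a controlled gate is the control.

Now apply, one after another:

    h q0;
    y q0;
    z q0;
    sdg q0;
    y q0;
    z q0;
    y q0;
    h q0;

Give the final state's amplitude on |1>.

|1> carries amplitude 1/2 + I/2 in the final state.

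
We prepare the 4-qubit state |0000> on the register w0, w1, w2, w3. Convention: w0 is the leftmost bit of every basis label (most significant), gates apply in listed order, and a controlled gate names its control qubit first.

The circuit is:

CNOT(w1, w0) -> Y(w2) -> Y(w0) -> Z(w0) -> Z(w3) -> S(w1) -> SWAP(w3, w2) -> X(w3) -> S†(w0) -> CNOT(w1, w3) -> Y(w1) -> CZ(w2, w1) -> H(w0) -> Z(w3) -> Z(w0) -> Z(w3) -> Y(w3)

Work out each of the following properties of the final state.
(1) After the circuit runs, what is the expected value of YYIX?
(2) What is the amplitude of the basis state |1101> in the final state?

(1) The observable YYIX averages to 0.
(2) |1101> carries amplitude sqrt(2)*I/2 in the final state.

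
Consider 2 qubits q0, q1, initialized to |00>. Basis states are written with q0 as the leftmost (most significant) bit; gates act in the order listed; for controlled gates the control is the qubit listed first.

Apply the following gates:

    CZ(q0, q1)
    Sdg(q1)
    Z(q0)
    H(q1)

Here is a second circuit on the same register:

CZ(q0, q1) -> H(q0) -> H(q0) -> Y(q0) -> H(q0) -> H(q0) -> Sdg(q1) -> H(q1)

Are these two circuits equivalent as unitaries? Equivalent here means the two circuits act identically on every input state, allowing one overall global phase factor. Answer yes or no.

No — the two circuits implement different unitaries, even allowing a global phase.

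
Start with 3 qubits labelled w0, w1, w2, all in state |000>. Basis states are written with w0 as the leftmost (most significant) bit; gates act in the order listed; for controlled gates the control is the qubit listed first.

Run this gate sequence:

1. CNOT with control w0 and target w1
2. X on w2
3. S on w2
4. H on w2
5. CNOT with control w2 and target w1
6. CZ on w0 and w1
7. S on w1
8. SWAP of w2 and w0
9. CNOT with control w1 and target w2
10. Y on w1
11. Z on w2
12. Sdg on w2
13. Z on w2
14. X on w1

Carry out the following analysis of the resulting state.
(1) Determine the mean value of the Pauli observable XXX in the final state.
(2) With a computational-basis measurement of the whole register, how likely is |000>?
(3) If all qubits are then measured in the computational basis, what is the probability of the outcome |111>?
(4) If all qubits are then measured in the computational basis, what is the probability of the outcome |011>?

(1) The observable XXX averages to 1.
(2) A full measurement returns |000> with probability 1/2.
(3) Outcome |111> occurs with probability 1/2.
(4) Outcome |011> occurs with probability 0.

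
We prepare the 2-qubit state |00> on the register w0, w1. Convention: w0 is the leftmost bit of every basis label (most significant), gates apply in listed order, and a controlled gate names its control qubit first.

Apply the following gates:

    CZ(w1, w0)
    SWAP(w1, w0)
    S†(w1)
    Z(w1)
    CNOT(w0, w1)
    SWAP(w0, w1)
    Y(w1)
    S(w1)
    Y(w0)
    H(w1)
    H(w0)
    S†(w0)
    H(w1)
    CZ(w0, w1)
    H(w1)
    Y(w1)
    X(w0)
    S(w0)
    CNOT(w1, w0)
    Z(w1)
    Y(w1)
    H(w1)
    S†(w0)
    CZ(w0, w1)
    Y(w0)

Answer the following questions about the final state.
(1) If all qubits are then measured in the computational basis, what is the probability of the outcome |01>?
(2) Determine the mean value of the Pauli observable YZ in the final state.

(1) A full measurement returns |01> with probability 1/2.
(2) In the final state, YZ has expectation 1.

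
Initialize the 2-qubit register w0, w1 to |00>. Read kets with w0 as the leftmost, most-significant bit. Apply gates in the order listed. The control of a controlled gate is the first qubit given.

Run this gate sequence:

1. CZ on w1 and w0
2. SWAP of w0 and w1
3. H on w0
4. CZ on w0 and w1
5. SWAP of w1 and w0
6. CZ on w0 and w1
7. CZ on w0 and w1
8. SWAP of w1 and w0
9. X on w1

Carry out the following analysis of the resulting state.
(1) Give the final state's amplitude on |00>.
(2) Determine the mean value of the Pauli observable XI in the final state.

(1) The final state's coefficient on |00> equals 0. Key observation: the block from step 5 through step 8 cancels to the identity and can be dropped.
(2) The expectation value of XI is 1.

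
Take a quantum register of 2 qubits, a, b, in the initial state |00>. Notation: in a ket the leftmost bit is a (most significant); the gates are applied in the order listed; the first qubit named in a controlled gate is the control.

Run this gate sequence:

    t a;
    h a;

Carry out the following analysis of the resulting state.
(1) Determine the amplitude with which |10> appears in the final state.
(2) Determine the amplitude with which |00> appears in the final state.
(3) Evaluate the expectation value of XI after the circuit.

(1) The final state's coefficient on |10> equals sqrt(2)/2.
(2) The amplitude on |00> is sqrt(2)/2.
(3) The observable XI averages to 1.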